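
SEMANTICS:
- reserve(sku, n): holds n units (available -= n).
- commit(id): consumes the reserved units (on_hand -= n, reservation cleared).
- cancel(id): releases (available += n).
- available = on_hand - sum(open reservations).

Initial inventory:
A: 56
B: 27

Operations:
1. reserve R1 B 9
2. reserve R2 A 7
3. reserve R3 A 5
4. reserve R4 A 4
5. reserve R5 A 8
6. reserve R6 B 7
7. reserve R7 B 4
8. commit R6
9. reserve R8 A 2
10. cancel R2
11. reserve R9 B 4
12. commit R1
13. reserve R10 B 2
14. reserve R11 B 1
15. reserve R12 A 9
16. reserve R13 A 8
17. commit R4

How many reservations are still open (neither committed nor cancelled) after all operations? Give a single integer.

Answer: 9

Derivation:
Step 1: reserve R1 B 9 -> on_hand[A=56 B=27] avail[A=56 B=18] open={R1}
Step 2: reserve R2 A 7 -> on_hand[A=56 B=27] avail[A=49 B=18] open={R1,R2}
Step 3: reserve R3 A 5 -> on_hand[A=56 B=27] avail[A=44 B=18] open={R1,R2,R3}
Step 4: reserve R4 A 4 -> on_hand[A=56 B=27] avail[A=40 B=18] open={R1,R2,R3,R4}
Step 5: reserve R5 A 8 -> on_hand[A=56 B=27] avail[A=32 B=18] open={R1,R2,R3,R4,R5}
Step 6: reserve R6 B 7 -> on_hand[A=56 B=27] avail[A=32 B=11] open={R1,R2,R3,R4,R5,R6}
Step 7: reserve R7 B 4 -> on_hand[A=56 B=27] avail[A=32 B=7] open={R1,R2,R3,R4,R5,R6,R7}
Step 8: commit R6 -> on_hand[A=56 B=20] avail[A=32 B=7] open={R1,R2,R3,R4,R5,R7}
Step 9: reserve R8 A 2 -> on_hand[A=56 B=20] avail[A=30 B=7] open={R1,R2,R3,R4,R5,R7,R8}
Step 10: cancel R2 -> on_hand[A=56 B=20] avail[A=37 B=7] open={R1,R3,R4,R5,R7,R8}
Step 11: reserve R9 B 4 -> on_hand[A=56 B=20] avail[A=37 B=3] open={R1,R3,R4,R5,R7,R8,R9}
Step 12: commit R1 -> on_hand[A=56 B=11] avail[A=37 B=3] open={R3,R4,R5,R7,R8,R9}
Step 13: reserve R10 B 2 -> on_hand[A=56 B=11] avail[A=37 B=1] open={R10,R3,R4,R5,R7,R8,R9}
Step 14: reserve R11 B 1 -> on_hand[A=56 B=11] avail[A=37 B=0] open={R10,R11,R3,R4,R5,R7,R8,R9}
Step 15: reserve R12 A 9 -> on_hand[A=56 B=11] avail[A=28 B=0] open={R10,R11,R12,R3,R4,R5,R7,R8,R9}
Step 16: reserve R13 A 8 -> on_hand[A=56 B=11] avail[A=20 B=0] open={R10,R11,R12,R13,R3,R4,R5,R7,R8,R9}
Step 17: commit R4 -> on_hand[A=52 B=11] avail[A=20 B=0] open={R10,R11,R12,R13,R3,R5,R7,R8,R9}
Open reservations: ['R10', 'R11', 'R12', 'R13', 'R3', 'R5', 'R7', 'R8', 'R9'] -> 9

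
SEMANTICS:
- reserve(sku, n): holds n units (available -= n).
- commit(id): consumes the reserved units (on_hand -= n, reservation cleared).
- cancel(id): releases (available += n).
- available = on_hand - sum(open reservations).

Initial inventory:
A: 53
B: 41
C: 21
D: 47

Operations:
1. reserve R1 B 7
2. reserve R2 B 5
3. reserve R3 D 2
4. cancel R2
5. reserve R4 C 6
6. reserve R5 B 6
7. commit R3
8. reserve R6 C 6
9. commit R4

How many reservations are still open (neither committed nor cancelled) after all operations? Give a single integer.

Answer: 3

Derivation:
Step 1: reserve R1 B 7 -> on_hand[A=53 B=41 C=21 D=47] avail[A=53 B=34 C=21 D=47] open={R1}
Step 2: reserve R2 B 5 -> on_hand[A=53 B=41 C=21 D=47] avail[A=53 B=29 C=21 D=47] open={R1,R2}
Step 3: reserve R3 D 2 -> on_hand[A=53 B=41 C=21 D=47] avail[A=53 B=29 C=21 D=45] open={R1,R2,R3}
Step 4: cancel R2 -> on_hand[A=53 B=41 C=21 D=47] avail[A=53 B=34 C=21 D=45] open={R1,R3}
Step 5: reserve R4 C 6 -> on_hand[A=53 B=41 C=21 D=47] avail[A=53 B=34 C=15 D=45] open={R1,R3,R4}
Step 6: reserve R5 B 6 -> on_hand[A=53 B=41 C=21 D=47] avail[A=53 B=28 C=15 D=45] open={R1,R3,R4,R5}
Step 7: commit R3 -> on_hand[A=53 B=41 C=21 D=45] avail[A=53 B=28 C=15 D=45] open={R1,R4,R5}
Step 8: reserve R6 C 6 -> on_hand[A=53 B=41 C=21 D=45] avail[A=53 B=28 C=9 D=45] open={R1,R4,R5,R6}
Step 9: commit R4 -> on_hand[A=53 B=41 C=15 D=45] avail[A=53 B=28 C=9 D=45] open={R1,R5,R6}
Open reservations: ['R1', 'R5', 'R6'] -> 3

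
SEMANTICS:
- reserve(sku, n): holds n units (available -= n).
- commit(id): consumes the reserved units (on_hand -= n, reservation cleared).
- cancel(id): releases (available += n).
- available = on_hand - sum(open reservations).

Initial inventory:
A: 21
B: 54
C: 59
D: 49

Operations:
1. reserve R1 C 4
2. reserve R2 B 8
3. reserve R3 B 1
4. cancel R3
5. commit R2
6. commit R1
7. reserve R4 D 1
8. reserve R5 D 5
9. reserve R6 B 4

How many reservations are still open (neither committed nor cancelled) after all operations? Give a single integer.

Answer: 3

Derivation:
Step 1: reserve R1 C 4 -> on_hand[A=21 B=54 C=59 D=49] avail[A=21 B=54 C=55 D=49] open={R1}
Step 2: reserve R2 B 8 -> on_hand[A=21 B=54 C=59 D=49] avail[A=21 B=46 C=55 D=49] open={R1,R2}
Step 3: reserve R3 B 1 -> on_hand[A=21 B=54 C=59 D=49] avail[A=21 B=45 C=55 D=49] open={R1,R2,R3}
Step 4: cancel R3 -> on_hand[A=21 B=54 C=59 D=49] avail[A=21 B=46 C=55 D=49] open={R1,R2}
Step 5: commit R2 -> on_hand[A=21 B=46 C=59 D=49] avail[A=21 B=46 C=55 D=49] open={R1}
Step 6: commit R1 -> on_hand[A=21 B=46 C=55 D=49] avail[A=21 B=46 C=55 D=49] open={}
Step 7: reserve R4 D 1 -> on_hand[A=21 B=46 C=55 D=49] avail[A=21 B=46 C=55 D=48] open={R4}
Step 8: reserve R5 D 5 -> on_hand[A=21 B=46 C=55 D=49] avail[A=21 B=46 C=55 D=43] open={R4,R5}
Step 9: reserve R6 B 4 -> on_hand[A=21 B=46 C=55 D=49] avail[A=21 B=42 C=55 D=43] open={R4,R5,R6}
Open reservations: ['R4', 'R5', 'R6'] -> 3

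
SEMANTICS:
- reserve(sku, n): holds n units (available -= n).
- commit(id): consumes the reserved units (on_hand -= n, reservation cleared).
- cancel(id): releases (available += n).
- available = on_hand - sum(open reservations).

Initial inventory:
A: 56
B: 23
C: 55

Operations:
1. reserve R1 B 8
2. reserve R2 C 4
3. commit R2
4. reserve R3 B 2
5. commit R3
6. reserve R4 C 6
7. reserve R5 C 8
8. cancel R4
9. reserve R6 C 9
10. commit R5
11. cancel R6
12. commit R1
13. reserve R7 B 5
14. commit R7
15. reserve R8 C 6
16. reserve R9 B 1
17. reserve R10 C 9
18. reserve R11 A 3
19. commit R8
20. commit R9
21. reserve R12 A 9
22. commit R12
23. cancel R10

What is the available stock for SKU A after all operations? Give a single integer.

Step 1: reserve R1 B 8 -> on_hand[A=56 B=23 C=55] avail[A=56 B=15 C=55] open={R1}
Step 2: reserve R2 C 4 -> on_hand[A=56 B=23 C=55] avail[A=56 B=15 C=51] open={R1,R2}
Step 3: commit R2 -> on_hand[A=56 B=23 C=51] avail[A=56 B=15 C=51] open={R1}
Step 4: reserve R3 B 2 -> on_hand[A=56 B=23 C=51] avail[A=56 B=13 C=51] open={R1,R3}
Step 5: commit R3 -> on_hand[A=56 B=21 C=51] avail[A=56 B=13 C=51] open={R1}
Step 6: reserve R4 C 6 -> on_hand[A=56 B=21 C=51] avail[A=56 B=13 C=45] open={R1,R4}
Step 7: reserve R5 C 8 -> on_hand[A=56 B=21 C=51] avail[A=56 B=13 C=37] open={R1,R4,R5}
Step 8: cancel R4 -> on_hand[A=56 B=21 C=51] avail[A=56 B=13 C=43] open={R1,R5}
Step 9: reserve R6 C 9 -> on_hand[A=56 B=21 C=51] avail[A=56 B=13 C=34] open={R1,R5,R6}
Step 10: commit R5 -> on_hand[A=56 B=21 C=43] avail[A=56 B=13 C=34] open={R1,R6}
Step 11: cancel R6 -> on_hand[A=56 B=21 C=43] avail[A=56 B=13 C=43] open={R1}
Step 12: commit R1 -> on_hand[A=56 B=13 C=43] avail[A=56 B=13 C=43] open={}
Step 13: reserve R7 B 5 -> on_hand[A=56 B=13 C=43] avail[A=56 B=8 C=43] open={R7}
Step 14: commit R7 -> on_hand[A=56 B=8 C=43] avail[A=56 B=8 C=43] open={}
Step 15: reserve R8 C 6 -> on_hand[A=56 B=8 C=43] avail[A=56 B=8 C=37] open={R8}
Step 16: reserve R9 B 1 -> on_hand[A=56 B=8 C=43] avail[A=56 B=7 C=37] open={R8,R9}
Step 17: reserve R10 C 9 -> on_hand[A=56 B=8 C=43] avail[A=56 B=7 C=28] open={R10,R8,R9}
Step 18: reserve R11 A 3 -> on_hand[A=56 B=8 C=43] avail[A=53 B=7 C=28] open={R10,R11,R8,R9}
Step 19: commit R8 -> on_hand[A=56 B=8 C=37] avail[A=53 B=7 C=28] open={R10,R11,R9}
Step 20: commit R9 -> on_hand[A=56 B=7 C=37] avail[A=53 B=7 C=28] open={R10,R11}
Step 21: reserve R12 A 9 -> on_hand[A=56 B=7 C=37] avail[A=44 B=7 C=28] open={R10,R11,R12}
Step 22: commit R12 -> on_hand[A=47 B=7 C=37] avail[A=44 B=7 C=28] open={R10,R11}
Step 23: cancel R10 -> on_hand[A=47 B=7 C=37] avail[A=44 B=7 C=37] open={R11}
Final available[A] = 44

Answer: 44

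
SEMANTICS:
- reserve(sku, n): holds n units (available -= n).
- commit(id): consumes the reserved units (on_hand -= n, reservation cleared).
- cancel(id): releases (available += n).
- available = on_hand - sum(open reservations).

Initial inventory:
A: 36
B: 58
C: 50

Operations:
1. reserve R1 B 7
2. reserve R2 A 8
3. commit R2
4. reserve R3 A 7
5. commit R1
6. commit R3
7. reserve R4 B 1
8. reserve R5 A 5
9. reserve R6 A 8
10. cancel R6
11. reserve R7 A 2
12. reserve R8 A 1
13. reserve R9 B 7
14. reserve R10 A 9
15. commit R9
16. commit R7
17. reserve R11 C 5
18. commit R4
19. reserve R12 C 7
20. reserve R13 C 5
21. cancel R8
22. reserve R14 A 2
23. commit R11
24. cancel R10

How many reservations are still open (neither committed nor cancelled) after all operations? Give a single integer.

Answer: 4

Derivation:
Step 1: reserve R1 B 7 -> on_hand[A=36 B=58 C=50] avail[A=36 B=51 C=50] open={R1}
Step 2: reserve R2 A 8 -> on_hand[A=36 B=58 C=50] avail[A=28 B=51 C=50] open={R1,R2}
Step 3: commit R2 -> on_hand[A=28 B=58 C=50] avail[A=28 B=51 C=50] open={R1}
Step 4: reserve R3 A 7 -> on_hand[A=28 B=58 C=50] avail[A=21 B=51 C=50] open={R1,R3}
Step 5: commit R1 -> on_hand[A=28 B=51 C=50] avail[A=21 B=51 C=50] open={R3}
Step 6: commit R3 -> on_hand[A=21 B=51 C=50] avail[A=21 B=51 C=50] open={}
Step 7: reserve R4 B 1 -> on_hand[A=21 B=51 C=50] avail[A=21 B=50 C=50] open={R4}
Step 8: reserve R5 A 5 -> on_hand[A=21 B=51 C=50] avail[A=16 B=50 C=50] open={R4,R5}
Step 9: reserve R6 A 8 -> on_hand[A=21 B=51 C=50] avail[A=8 B=50 C=50] open={R4,R5,R6}
Step 10: cancel R6 -> on_hand[A=21 B=51 C=50] avail[A=16 B=50 C=50] open={R4,R5}
Step 11: reserve R7 A 2 -> on_hand[A=21 B=51 C=50] avail[A=14 B=50 C=50] open={R4,R5,R7}
Step 12: reserve R8 A 1 -> on_hand[A=21 B=51 C=50] avail[A=13 B=50 C=50] open={R4,R5,R7,R8}
Step 13: reserve R9 B 7 -> on_hand[A=21 B=51 C=50] avail[A=13 B=43 C=50] open={R4,R5,R7,R8,R9}
Step 14: reserve R10 A 9 -> on_hand[A=21 B=51 C=50] avail[A=4 B=43 C=50] open={R10,R4,R5,R7,R8,R9}
Step 15: commit R9 -> on_hand[A=21 B=44 C=50] avail[A=4 B=43 C=50] open={R10,R4,R5,R7,R8}
Step 16: commit R7 -> on_hand[A=19 B=44 C=50] avail[A=4 B=43 C=50] open={R10,R4,R5,R8}
Step 17: reserve R11 C 5 -> on_hand[A=19 B=44 C=50] avail[A=4 B=43 C=45] open={R10,R11,R4,R5,R8}
Step 18: commit R4 -> on_hand[A=19 B=43 C=50] avail[A=4 B=43 C=45] open={R10,R11,R5,R8}
Step 19: reserve R12 C 7 -> on_hand[A=19 B=43 C=50] avail[A=4 B=43 C=38] open={R10,R11,R12,R5,R8}
Step 20: reserve R13 C 5 -> on_hand[A=19 B=43 C=50] avail[A=4 B=43 C=33] open={R10,R11,R12,R13,R5,R8}
Step 21: cancel R8 -> on_hand[A=19 B=43 C=50] avail[A=5 B=43 C=33] open={R10,R11,R12,R13,R5}
Step 22: reserve R14 A 2 -> on_hand[A=19 B=43 C=50] avail[A=3 B=43 C=33] open={R10,R11,R12,R13,R14,R5}
Step 23: commit R11 -> on_hand[A=19 B=43 C=45] avail[A=3 B=43 C=33] open={R10,R12,R13,R14,R5}
Step 24: cancel R10 -> on_hand[A=19 B=43 C=45] avail[A=12 B=43 C=33] open={R12,R13,R14,R5}
Open reservations: ['R12', 'R13', 'R14', 'R5'] -> 4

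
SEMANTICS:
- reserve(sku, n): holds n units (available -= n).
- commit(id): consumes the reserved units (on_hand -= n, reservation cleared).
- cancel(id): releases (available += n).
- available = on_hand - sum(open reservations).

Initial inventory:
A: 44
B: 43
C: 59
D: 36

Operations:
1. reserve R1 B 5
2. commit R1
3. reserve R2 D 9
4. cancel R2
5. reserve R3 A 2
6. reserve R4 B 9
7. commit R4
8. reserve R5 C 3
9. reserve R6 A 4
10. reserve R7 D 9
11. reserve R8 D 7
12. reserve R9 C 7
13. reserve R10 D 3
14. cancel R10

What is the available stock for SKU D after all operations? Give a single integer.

Step 1: reserve R1 B 5 -> on_hand[A=44 B=43 C=59 D=36] avail[A=44 B=38 C=59 D=36] open={R1}
Step 2: commit R1 -> on_hand[A=44 B=38 C=59 D=36] avail[A=44 B=38 C=59 D=36] open={}
Step 3: reserve R2 D 9 -> on_hand[A=44 B=38 C=59 D=36] avail[A=44 B=38 C=59 D=27] open={R2}
Step 4: cancel R2 -> on_hand[A=44 B=38 C=59 D=36] avail[A=44 B=38 C=59 D=36] open={}
Step 5: reserve R3 A 2 -> on_hand[A=44 B=38 C=59 D=36] avail[A=42 B=38 C=59 D=36] open={R3}
Step 6: reserve R4 B 9 -> on_hand[A=44 B=38 C=59 D=36] avail[A=42 B=29 C=59 D=36] open={R3,R4}
Step 7: commit R4 -> on_hand[A=44 B=29 C=59 D=36] avail[A=42 B=29 C=59 D=36] open={R3}
Step 8: reserve R5 C 3 -> on_hand[A=44 B=29 C=59 D=36] avail[A=42 B=29 C=56 D=36] open={R3,R5}
Step 9: reserve R6 A 4 -> on_hand[A=44 B=29 C=59 D=36] avail[A=38 B=29 C=56 D=36] open={R3,R5,R6}
Step 10: reserve R7 D 9 -> on_hand[A=44 B=29 C=59 D=36] avail[A=38 B=29 C=56 D=27] open={R3,R5,R6,R7}
Step 11: reserve R8 D 7 -> on_hand[A=44 B=29 C=59 D=36] avail[A=38 B=29 C=56 D=20] open={R3,R5,R6,R7,R8}
Step 12: reserve R9 C 7 -> on_hand[A=44 B=29 C=59 D=36] avail[A=38 B=29 C=49 D=20] open={R3,R5,R6,R7,R8,R9}
Step 13: reserve R10 D 3 -> on_hand[A=44 B=29 C=59 D=36] avail[A=38 B=29 C=49 D=17] open={R10,R3,R5,R6,R7,R8,R9}
Step 14: cancel R10 -> on_hand[A=44 B=29 C=59 D=36] avail[A=38 B=29 C=49 D=20] open={R3,R5,R6,R7,R8,R9}
Final available[D] = 20

Answer: 20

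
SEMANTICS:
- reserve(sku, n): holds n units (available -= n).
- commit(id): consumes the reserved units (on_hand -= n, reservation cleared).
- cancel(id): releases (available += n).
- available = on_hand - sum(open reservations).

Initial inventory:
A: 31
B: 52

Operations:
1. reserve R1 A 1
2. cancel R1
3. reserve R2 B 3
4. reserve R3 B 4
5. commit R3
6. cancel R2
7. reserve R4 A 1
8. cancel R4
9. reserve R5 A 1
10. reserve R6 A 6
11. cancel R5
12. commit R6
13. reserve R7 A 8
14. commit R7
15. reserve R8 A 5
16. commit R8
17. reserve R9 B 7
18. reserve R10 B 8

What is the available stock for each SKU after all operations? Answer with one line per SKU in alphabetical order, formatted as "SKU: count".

Step 1: reserve R1 A 1 -> on_hand[A=31 B=52] avail[A=30 B=52] open={R1}
Step 2: cancel R1 -> on_hand[A=31 B=52] avail[A=31 B=52] open={}
Step 3: reserve R2 B 3 -> on_hand[A=31 B=52] avail[A=31 B=49] open={R2}
Step 4: reserve R3 B 4 -> on_hand[A=31 B=52] avail[A=31 B=45] open={R2,R3}
Step 5: commit R3 -> on_hand[A=31 B=48] avail[A=31 B=45] open={R2}
Step 6: cancel R2 -> on_hand[A=31 B=48] avail[A=31 B=48] open={}
Step 7: reserve R4 A 1 -> on_hand[A=31 B=48] avail[A=30 B=48] open={R4}
Step 8: cancel R4 -> on_hand[A=31 B=48] avail[A=31 B=48] open={}
Step 9: reserve R5 A 1 -> on_hand[A=31 B=48] avail[A=30 B=48] open={R5}
Step 10: reserve R6 A 6 -> on_hand[A=31 B=48] avail[A=24 B=48] open={R5,R6}
Step 11: cancel R5 -> on_hand[A=31 B=48] avail[A=25 B=48] open={R6}
Step 12: commit R6 -> on_hand[A=25 B=48] avail[A=25 B=48] open={}
Step 13: reserve R7 A 8 -> on_hand[A=25 B=48] avail[A=17 B=48] open={R7}
Step 14: commit R7 -> on_hand[A=17 B=48] avail[A=17 B=48] open={}
Step 15: reserve R8 A 5 -> on_hand[A=17 B=48] avail[A=12 B=48] open={R8}
Step 16: commit R8 -> on_hand[A=12 B=48] avail[A=12 B=48] open={}
Step 17: reserve R9 B 7 -> on_hand[A=12 B=48] avail[A=12 B=41] open={R9}
Step 18: reserve R10 B 8 -> on_hand[A=12 B=48] avail[A=12 B=33] open={R10,R9}

Answer: A: 12
B: 33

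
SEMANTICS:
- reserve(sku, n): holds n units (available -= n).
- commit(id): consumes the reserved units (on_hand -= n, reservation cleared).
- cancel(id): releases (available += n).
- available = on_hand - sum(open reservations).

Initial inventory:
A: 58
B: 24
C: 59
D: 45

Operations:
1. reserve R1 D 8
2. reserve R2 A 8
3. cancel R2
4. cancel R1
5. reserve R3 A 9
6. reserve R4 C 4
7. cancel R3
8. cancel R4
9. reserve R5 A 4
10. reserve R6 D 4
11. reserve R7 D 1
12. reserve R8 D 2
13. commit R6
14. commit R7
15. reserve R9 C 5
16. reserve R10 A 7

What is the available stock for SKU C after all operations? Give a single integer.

Answer: 54

Derivation:
Step 1: reserve R1 D 8 -> on_hand[A=58 B=24 C=59 D=45] avail[A=58 B=24 C=59 D=37] open={R1}
Step 2: reserve R2 A 8 -> on_hand[A=58 B=24 C=59 D=45] avail[A=50 B=24 C=59 D=37] open={R1,R2}
Step 3: cancel R2 -> on_hand[A=58 B=24 C=59 D=45] avail[A=58 B=24 C=59 D=37] open={R1}
Step 4: cancel R1 -> on_hand[A=58 B=24 C=59 D=45] avail[A=58 B=24 C=59 D=45] open={}
Step 5: reserve R3 A 9 -> on_hand[A=58 B=24 C=59 D=45] avail[A=49 B=24 C=59 D=45] open={R3}
Step 6: reserve R4 C 4 -> on_hand[A=58 B=24 C=59 D=45] avail[A=49 B=24 C=55 D=45] open={R3,R4}
Step 7: cancel R3 -> on_hand[A=58 B=24 C=59 D=45] avail[A=58 B=24 C=55 D=45] open={R4}
Step 8: cancel R4 -> on_hand[A=58 B=24 C=59 D=45] avail[A=58 B=24 C=59 D=45] open={}
Step 9: reserve R5 A 4 -> on_hand[A=58 B=24 C=59 D=45] avail[A=54 B=24 C=59 D=45] open={R5}
Step 10: reserve R6 D 4 -> on_hand[A=58 B=24 C=59 D=45] avail[A=54 B=24 C=59 D=41] open={R5,R6}
Step 11: reserve R7 D 1 -> on_hand[A=58 B=24 C=59 D=45] avail[A=54 B=24 C=59 D=40] open={R5,R6,R7}
Step 12: reserve R8 D 2 -> on_hand[A=58 B=24 C=59 D=45] avail[A=54 B=24 C=59 D=38] open={R5,R6,R7,R8}
Step 13: commit R6 -> on_hand[A=58 B=24 C=59 D=41] avail[A=54 B=24 C=59 D=38] open={R5,R7,R8}
Step 14: commit R7 -> on_hand[A=58 B=24 C=59 D=40] avail[A=54 B=24 C=59 D=38] open={R5,R8}
Step 15: reserve R9 C 5 -> on_hand[A=58 B=24 C=59 D=40] avail[A=54 B=24 C=54 D=38] open={R5,R8,R9}
Step 16: reserve R10 A 7 -> on_hand[A=58 B=24 C=59 D=40] avail[A=47 B=24 C=54 D=38] open={R10,R5,R8,R9}
Final available[C] = 54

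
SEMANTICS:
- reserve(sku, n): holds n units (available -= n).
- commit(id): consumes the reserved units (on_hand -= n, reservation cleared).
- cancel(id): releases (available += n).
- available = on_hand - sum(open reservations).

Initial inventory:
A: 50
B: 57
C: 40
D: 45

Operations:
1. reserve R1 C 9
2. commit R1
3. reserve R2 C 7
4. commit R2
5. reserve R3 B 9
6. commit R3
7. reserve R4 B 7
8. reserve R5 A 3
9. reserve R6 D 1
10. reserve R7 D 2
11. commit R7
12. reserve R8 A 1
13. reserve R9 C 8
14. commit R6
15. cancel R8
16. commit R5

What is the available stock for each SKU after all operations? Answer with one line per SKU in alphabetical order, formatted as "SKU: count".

Answer: A: 47
B: 41
C: 16
D: 42

Derivation:
Step 1: reserve R1 C 9 -> on_hand[A=50 B=57 C=40 D=45] avail[A=50 B=57 C=31 D=45] open={R1}
Step 2: commit R1 -> on_hand[A=50 B=57 C=31 D=45] avail[A=50 B=57 C=31 D=45] open={}
Step 3: reserve R2 C 7 -> on_hand[A=50 B=57 C=31 D=45] avail[A=50 B=57 C=24 D=45] open={R2}
Step 4: commit R2 -> on_hand[A=50 B=57 C=24 D=45] avail[A=50 B=57 C=24 D=45] open={}
Step 5: reserve R3 B 9 -> on_hand[A=50 B=57 C=24 D=45] avail[A=50 B=48 C=24 D=45] open={R3}
Step 6: commit R3 -> on_hand[A=50 B=48 C=24 D=45] avail[A=50 B=48 C=24 D=45] open={}
Step 7: reserve R4 B 7 -> on_hand[A=50 B=48 C=24 D=45] avail[A=50 B=41 C=24 D=45] open={R4}
Step 8: reserve R5 A 3 -> on_hand[A=50 B=48 C=24 D=45] avail[A=47 B=41 C=24 D=45] open={R4,R5}
Step 9: reserve R6 D 1 -> on_hand[A=50 B=48 C=24 D=45] avail[A=47 B=41 C=24 D=44] open={R4,R5,R6}
Step 10: reserve R7 D 2 -> on_hand[A=50 B=48 C=24 D=45] avail[A=47 B=41 C=24 D=42] open={R4,R5,R6,R7}
Step 11: commit R7 -> on_hand[A=50 B=48 C=24 D=43] avail[A=47 B=41 C=24 D=42] open={R4,R5,R6}
Step 12: reserve R8 A 1 -> on_hand[A=50 B=48 C=24 D=43] avail[A=46 B=41 C=24 D=42] open={R4,R5,R6,R8}
Step 13: reserve R9 C 8 -> on_hand[A=50 B=48 C=24 D=43] avail[A=46 B=41 C=16 D=42] open={R4,R5,R6,R8,R9}
Step 14: commit R6 -> on_hand[A=50 B=48 C=24 D=42] avail[A=46 B=41 C=16 D=42] open={R4,R5,R8,R9}
Step 15: cancel R8 -> on_hand[A=50 B=48 C=24 D=42] avail[A=47 B=41 C=16 D=42] open={R4,R5,R9}
Step 16: commit R5 -> on_hand[A=47 B=48 C=24 D=42] avail[A=47 B=41 C=16 D=42] open={R4,R9}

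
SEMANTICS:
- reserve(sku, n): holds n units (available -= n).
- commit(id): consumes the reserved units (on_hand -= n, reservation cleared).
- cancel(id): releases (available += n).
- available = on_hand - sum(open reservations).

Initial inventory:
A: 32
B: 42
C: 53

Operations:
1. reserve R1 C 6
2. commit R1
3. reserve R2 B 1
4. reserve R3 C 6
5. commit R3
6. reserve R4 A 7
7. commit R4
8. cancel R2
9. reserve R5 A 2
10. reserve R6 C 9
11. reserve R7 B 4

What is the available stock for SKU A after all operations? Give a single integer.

Step 1: reserve R1 C 6 -> on_hand[A=32 B=42 C=53] avail[A=32 B=42 C=47] open={R1}
Step 2: commit R1 -> on_hand[A=32 B=42 C=47] avail[A=32 B=42 C=47] open={}
Step 3: reserve R2 B 1 -> on_hand[A=32 B=42 C=47] avail[A=32 B=41 C=47] open={R2}
Step 4: reserve R3 C 6 -> on_hand[A=32 B=42 C=47] avail[A=32 B=41 C=41] open={R2,R3}
Step 5: commit R3 -> on_hand[A=32 B=42 C=41] avail[A=32 B=41 C=41] open={R2}
Step 6: reserve R4 A 7 -> on_hand[A=32 B=42 C=41] avail[A=25 B=41 C=41] open={R2,R4}
Step 7: commit R4 -> on_hand[A=25 B=42 C=41] avail[A=25 B=41 C=41] open={R2}
Step 8: cancel R2 -> on_hand[A=25 B=42 C=41] avail[A=25 B=42 C=41] open={}
Step 9: reserve R5 A 2 -> on_hand[A=25 B=42 C=41] avail[A=23 B=42 C=41] open={R5}
Step 10: reserve R6 C 9 -> on_hand[A=25 B=42 C=41] avail[A=23 B=42 C=32] open={R5,R6}
Step 11: reserve R7 B 4 -> on_hand[A=25 B=42 C=41] avail[A=23 B=38 C=32] open={R5,R6,R7}
Final available[A] = 23

Answer: 23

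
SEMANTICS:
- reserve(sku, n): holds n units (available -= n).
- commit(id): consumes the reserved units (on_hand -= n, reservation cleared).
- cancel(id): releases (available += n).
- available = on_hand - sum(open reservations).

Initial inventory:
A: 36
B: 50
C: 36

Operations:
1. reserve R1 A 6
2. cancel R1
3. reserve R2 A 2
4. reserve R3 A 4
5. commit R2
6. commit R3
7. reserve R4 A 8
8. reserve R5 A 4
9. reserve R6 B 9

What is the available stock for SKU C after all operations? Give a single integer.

Step 1: reserve R1 A 6 -> on_hand[A=36 B=50 C=36] avail[A=30 B=50 C=36] open={R1}
Step 2: cancel R1 -> on_hand[A=36 B=50 C=36] avail[A=36 B=50 C=36] open={}
Step 3: reserve R2 A 2 -> on_hand[A=36 B=50 C=36] avail[A=34 B=50 C=36] open={R2}
Step 4: reserve R3 A 4 -> on_hand[A=36 B=50 C=36] avail[A=30 B=50 C=36] open={R2,R3}
Step 5: commit R2 -> on_hand[A=34 B=50 C=36] avail[A=30 B=50 C=36] open={R3}
Step 6: commit R3 -> on_hand[A=30 B=50 C=36] avail[A=30 B=50 C=36] open={}
Step 7: reserve R4 A 8 -> on_hand[A=30 B=50 C=36] avail[A=22 B=50 C=36] open={R4}
Step 8: reserve R5 A 4 -> on_hand[A=30 B=50 C=36] avail[A=18 B=50 C=36] open={R4,R5}
Step 9: reserve R6 B 9 -> on_hand[A=30 B=50 C=36] avail[A=18 B=41 C=36] open={R4,R5,R6}
Final available[C] = 36

Answer: 36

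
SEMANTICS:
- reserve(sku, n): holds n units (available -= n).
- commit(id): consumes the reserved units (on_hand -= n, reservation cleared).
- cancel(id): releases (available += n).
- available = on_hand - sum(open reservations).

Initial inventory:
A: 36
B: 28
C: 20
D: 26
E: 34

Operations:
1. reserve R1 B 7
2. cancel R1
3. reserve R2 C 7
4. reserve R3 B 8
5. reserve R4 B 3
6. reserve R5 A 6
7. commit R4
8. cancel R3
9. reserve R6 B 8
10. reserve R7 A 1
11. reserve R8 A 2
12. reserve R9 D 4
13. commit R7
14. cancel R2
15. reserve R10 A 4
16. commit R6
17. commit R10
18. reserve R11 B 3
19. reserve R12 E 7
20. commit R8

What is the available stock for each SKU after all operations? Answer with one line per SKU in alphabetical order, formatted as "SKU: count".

Answer: A: 23
B: 14
C: 20
D: 22
E: 27

Derivation:
Step 1: reserve R1 B 7 -> on_hand[A=36 B=28 C=20 D=26 E=34] avail[A=36 B=21 C=20 D=26 E=34] open={R1}
Step 2: cancel R1 -> on_hand[A=36 B=28 C=20 D=26 E=34] avail[A=36 B=28 C=20 D=26 E=34] open={}
Step 3: reserve R2 C 7 -> on_hand[A=36 B=28 C=20 D=26 E=34] avail[A=36 B=28 C=13 D=26 E=34] open={R2}
Step 4: reserve R3 B 8 -> on_hand[A=36 B=28 C=20 D=26 E=34] avail[A=36 B=20 C=13 D=26 E=34] open={R2,R3}
Step 5: reserve R4 B 3 -> on_hand[A=36 B=28 C=20 D=26 E=34] avail[A=36 B=17 C=13 D=26 E=34] open={R2,R3,R4}
Step 6: reserve R5 A 6 -> on_hand[A=36 B=28 C=20 D=26 E=34] avail[A=30 B=17 C=13 D=26 E=34] open={R2,R3,R4,R5}
Step 7: commit R4 -> on_hand[A=36 B=25 C=20 D=26 E=34] avail[A=30 B=17 C=13 D=26 E=34] open={R2,R3,R5}
Step 8: cancel R3 -> on_hand[A=36 B=25 C=20 D=26 E=34] avail[A=30 B=25 C=13 D=26 E=34] open={R2,R5}
Step 9: reserve R6 B 8 -> on_hand[A=36 B=25 C=20 D=26 E=34] avail[A=30 B=17 C=13 D=26 E=34] open={R2,R5,R6}
Step 10: reserve R7 A 1 -> on_hand[A=36 B=25 C=20 D=26 E=34] avail[A=29 B=17 C=13 D=26 E=34] open={R2,R5,R6,R7}
Step 11: reserve R8 A 2 -> on_hand[A=36 B=25 C=20 D=26 E=34] avail[A=27 B=17 C=13 D=26 E=34] open={R2,R5,R6,R7,R8}
Step 12: reserve R9 D 4 -> on_hand[A=36 B=25 C=20 D=26 E=34] avail[A=27 B=17 C=13 D=22 E=34] open={R2,R5,R6,R7,R8,R9}
Step 13: commit R7 -> on_hand[A=35 B=25 C=20 D=26 E=34] avail[A=27 B=17 C=13 D=22 E=34] open={R2,R5,R6,R8,R9}
Step 14: cancel R2 -> on_hand[A=35 B=25 C=20 D=26 E=34] avail[A=27 B=17 C=20 D=22 E=34] open={R5,R6,R8,R9}
Step 15: reserve R10 A 4 -> on_hand[A=35 B=25 C=20 D=26 E=34] avail[A=23 B=17 C=20 D=22 E=34] open={R10,R5,R6,R8,R9}
Step 16: commit R6 -> on_hand[A=35 B=17 C=20 D=26 E=34] avail[A=23 B=17 C=20 D=22 E=34] open={R10,R5,R8,R9}
Step 17: commit R10 -> on_hand[A=31 B=17 C=20 D=26 E=34] avail[A=23 B=17 C=20 D=22 E=34] open={R5,R8,R9}
Step 18: reserve R11 B 3 -> on_hand[A=31 B=17 C=20 D=26 E=34] avail[A=23 B=14 C=20 D=22 E=34] open={R11,R5,R8,R9}
Step 19: reserve R12 E 7 -> on_hand[A=31 B=17 C=20 D=26 E=34] avail[A=23 B=14 C=20 D=22 E=27] open={R11,R12,R5,R8,R9}
Step 20: commit R8 -> on_hand[A=29 B=17 C=20 D=26 E=34] avail[A=23 B=14 C=20 D=22 E=27] open={R11,R12,R5,R9}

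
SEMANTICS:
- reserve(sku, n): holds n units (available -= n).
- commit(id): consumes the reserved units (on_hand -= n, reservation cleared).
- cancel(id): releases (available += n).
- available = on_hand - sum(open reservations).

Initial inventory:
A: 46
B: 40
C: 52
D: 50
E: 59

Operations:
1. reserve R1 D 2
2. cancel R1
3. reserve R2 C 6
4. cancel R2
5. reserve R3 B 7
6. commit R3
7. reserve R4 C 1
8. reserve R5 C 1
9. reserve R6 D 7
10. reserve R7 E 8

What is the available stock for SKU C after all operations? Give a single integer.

Step 1: reserve R1 D 2 -> on_hand[A=46 B=40 C=52 D=50 E=59] avail[A=46 B=40 C=52 D=48 E=59] open={R1}
Step 2: cancel R1 -> on_hand[A=46 B=40 C=52 D=50 E=59] avail[A=46 B=40 C=52 D=50 E=59] open={}
Step 3: reserve R2 C 6 -> on_hand[A=46 B=40 C=52 D=50 E=59] avail[A=46 B=40 C=46 D=50 E=59] open={R2}
Step 4: cancel R2 -> on_hand[A=46 B=40 C=52 D=50 E=59] avail[A=46 B=40 C=52 D=50 E=59] open={}
Step 5: reserve R3 B 7 -> on_hand[A=46 B=40 C=52 D=50 E=59] avail[A=46 B=33 C=52 D=50 E=59] open={R3}
Step 6: commit R3 -> on_hand[A=46 B=33 C=52 D=50 E=59] avail[A=46 B=33 C=52 D=50 E=59] open={}
Step 7: reserve R4 C 1 -> on_hand[A=46 B=33 C=52 D=50 E=59] avail[A=46 B=33 C=51 D=50 E=59] open={R4}
Step 8: reserve R5 C 1 -> on_hand[A=46 B=33 C=52 D=50 E=59] avail[A=46 B=33 C=50 D=50 E=59] open={R4,R5}
Step 9: reserve R6 D 7 -> on_hand[A=46 B=33 C=52 D=50 E=59] avail[A=46 B=33 C=50 D=43 E=59] open={R4,R5,R6}
Step 10: reserve R7 E 8 -> on_hand[A=46 B=33 C=52 D=50 E=59] avail[A=46 B=33 C=50 D=43 E=51] open={R4,R5,R6,R7}
Final available[C] = 50

Answer: 50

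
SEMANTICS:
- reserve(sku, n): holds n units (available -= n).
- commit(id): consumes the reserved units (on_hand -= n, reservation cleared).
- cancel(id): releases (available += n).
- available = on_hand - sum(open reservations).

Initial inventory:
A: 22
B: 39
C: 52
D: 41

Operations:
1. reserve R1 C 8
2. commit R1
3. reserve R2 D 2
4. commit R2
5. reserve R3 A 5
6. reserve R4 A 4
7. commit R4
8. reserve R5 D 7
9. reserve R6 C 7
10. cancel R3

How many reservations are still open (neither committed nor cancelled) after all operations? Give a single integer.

Step 1: reserve R1 C 8 -> on_hand[A=22 B=39 C=52 D=41] avail[A=22 B=39 C=44 D=41] open={R1}
Step 2: commit R1 -> on_hand[A=22 B=39 C=44 D=41] avail[A=22 B=39 C=44 D=41] open={}
Step 3: reserve R2 D 2 -> on_hand[A=22 B=39 C=44 D=41] avail[A=22 B=39 C=44 D=39] open={R2}
Step 4: commit R2 -> on_hand[A=22 B=39 C=44 D=39] avail[A=22 B=39 C=44 D=39] open={}
Step 5: reserve R3 A 5 -> on_hand[A=22 B=39 C=44 D=39] avail[A=17 B=39 C=44 D=39] open={R3}
Step 6: reserve R4 A 4 -> on_hand[A=22 B=39 C=44 D=39] avail[A=13 B=39 C=44 D=39] open={R3,R4}
Step 7: commit R4 -> on_hand[A=18 B=39 C=44 D=39] avail[A=13 B=39 C=44 D=39] open={R3}
Step 8: reserve R5 D 7 -> on_hand[A=18 B=39 C=44 D=39] avail[A=13 B=39 C=44 D=32] open={R3,R5}
Step 9: reserve R6 C 7 -> on_hand[A=18 B=39 C=44 D=39] avail[A=13 B=39 C=37 D=32] open={R3,R5,R6}
Step 10: cancel R3 -> on_hand[A=18 B=39 C=44 D=39] avail[A=18 B=39 C=37 D=32] open={R5,R6}
Open reservations: ['R5', 'R6'] -> 2

Answer: 2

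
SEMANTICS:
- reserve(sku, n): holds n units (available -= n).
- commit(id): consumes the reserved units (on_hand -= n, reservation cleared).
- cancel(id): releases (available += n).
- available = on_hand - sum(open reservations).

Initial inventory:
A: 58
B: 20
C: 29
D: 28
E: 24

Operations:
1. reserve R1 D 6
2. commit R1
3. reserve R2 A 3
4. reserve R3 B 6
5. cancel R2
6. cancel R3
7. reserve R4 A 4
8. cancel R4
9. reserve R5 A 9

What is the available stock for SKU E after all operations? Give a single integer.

Answer: 24

Derivation:
Step 1: reserve R1 D 6 -> on_hand[A=58 B=20 C=29 D=28 E=24] avail[A=58 B=20 C=29 D=22 E=24] open={R1}
Step 2: commit R1 -> on_hand[A=58 B=20 C=29 D=22 E=24] avail[A=58 B=20 C=29 D=22 E=24] open={}
Step 3: reserve R2 A 3 -> on_hand[A=58 B=20 C=29 D=22 E=24] avail[A=55 B=20 C=29 D=22 E=24] open={R2}
Step 4: reserve R3 B 6 -> on_hand[A=58 B=20 C=29 D=22 E=24] avail[A=55 B=14 C=29 D=22 E=24] open={R2,R3}
Step 5: cancel R2 -> on_hand[A=58 B=20 C=29 D=22 E=24] avail[A=58 B=14 C=29 D=22 E=24] open={R3}
Step 6: cancel R3 -> on_hand[A=58 B=20 C=29 D=22 E=24] avail[A=58 B=20 C=29 D=22 E=24] open={}
Step 7: reserve R4 A 4 -> on_hand[A=58 B=20 C=29 D=22 E=24] avail[A=54 B=20 C=29 D=22 E=24] open={R4}
Step 8: cancel R4 -> on_hand[A=58 B=20 C=29 D=22 E=24] avail[A=58 B=20 C=29 D=22 E=24] open={}
Step 9: reserve R5 A 9 -> on_hand[A=58 B=20 C=29 D=22 E=24] avail[A=49 B=20 C=29 D=22 E=24] open={R5}
Final available[E] = 24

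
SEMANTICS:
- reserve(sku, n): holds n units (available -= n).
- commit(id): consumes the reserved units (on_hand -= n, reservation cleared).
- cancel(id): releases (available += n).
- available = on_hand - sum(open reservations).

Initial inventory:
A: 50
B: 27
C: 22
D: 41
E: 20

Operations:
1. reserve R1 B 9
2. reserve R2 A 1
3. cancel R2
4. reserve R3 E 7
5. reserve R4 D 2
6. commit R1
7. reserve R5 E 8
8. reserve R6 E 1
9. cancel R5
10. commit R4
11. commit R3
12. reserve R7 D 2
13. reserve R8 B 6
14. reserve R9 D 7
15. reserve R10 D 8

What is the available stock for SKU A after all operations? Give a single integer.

Answer: 50

Derivation:
Step 1: reserve R1 B 9 -> on_hand[A=50 B=27 C=22 D=41 E=20] avail[A=50 B=18 C=22 D=41 E=20] open={R1}
Step 2: reserve R2 A 1 -> on_hand[A=50 B=27 C=22 D=41 E=20] avail[A=49 B=18 C=22 D=41 E=20] open={R1,R2}
Step 3: cancel R2 -> on_hand[A=50 B=27 C=22 D=41 E=20] avail[A=50 B=18 C=22 D=41 E=20] open={R1}
Step 4: reserve R3 E 7 -> on_hand[A=50 B=27 C=22 D=41 E=20] avail[A=50 B=18 C=22 D=41 E=13] open={R1,R3}
Step 5: reserve R4 D 2 -> on_hand[A=50 B=27 C=22 D=41 E=20] avail[A=50 B=18 C=22 D=39 E=13] open={R1,R3,R4}
Step 6: commit R1 -> on_hand[A=50 B=18 C=22 D=41 E=20] avail[A=50 B=18 C=22 D=39 E=13] open={R3,R4}
Step 7: reserve R5 E 8 -> on_hand[A=50 B=18 C=22 D=41 E=20] avail[A=50 B=18 C=22 D=39 E=5] open={R3,R4,R5}
Step 8: reserve R6 E 1 -> on_hand[A=50 B=18 C=22 D=41 E=20] avail[A=50 B=18 C=22 D=39 E=4] open={R3,R4,R5,R6}
Step 9: cancel R5 -> on_hand[A=50 B=18 C=22 D=41 E=20] avail[A=50 B=18 C=22 D=39 E=12] open={R3,R4,R6}
Step 10: commit R4 -> on_hand[A=50 B=18 C=22 D=39 E=20] avail[A=50 B=18 C=22 D=39 E=12] open={R3,R6}
Step 11: commit R3 -> on_hand[A=50 B=18 C=22 D=39 E=13] avail[A=50 B=18 C=22 D=39 E=12] open={R6}
Step 12: reserve R7 D 2 -> on_hand[A=50 B=18 C=22 D=39 E=13] avail[A=50 B=18 C=22 D=37 E=12] open={R6,R7}
Step 13: reserve R8 B 6 -> on_hand[A=50 B=18 C=22 D=39 E=13] avail[A=50 B=12 C=22 D=37 E=12] open={R6,R7,R8}
Step 14: reserve R9 D 7 -> on_hand[A=50 B=18 C=22 D=39 E=13] avail[A=50 B=12 C=22 D=30 E=12] open={R6,R7,R8,R9}
Step 15: reserve R10 D 8 -> on_hand[A=50 B=18 C=22 D=39 E=13] avail[A=50 B=12 C=22 D=22 E=12] open={R10,R6,R7,R8,R9}
Final available[A] = 50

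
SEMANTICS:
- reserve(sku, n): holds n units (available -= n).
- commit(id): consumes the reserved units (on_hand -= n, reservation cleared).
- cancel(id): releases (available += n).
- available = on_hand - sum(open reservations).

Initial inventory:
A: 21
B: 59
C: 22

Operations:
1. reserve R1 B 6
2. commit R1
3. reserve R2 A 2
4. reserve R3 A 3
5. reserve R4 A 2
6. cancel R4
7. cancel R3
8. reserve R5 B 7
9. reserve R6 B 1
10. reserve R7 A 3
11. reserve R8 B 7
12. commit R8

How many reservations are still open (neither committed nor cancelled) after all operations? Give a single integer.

Answer: 4

Derivation:
Step 1: reserve R1 B 6 -> on_hand[A=21 B=59 C=22] avail[A=21 B=53 C=22] open={R1}
Step 2: commit R1 -> on_hand[A=21 B=53 C=22] avail[A=21 B=53 C=22] open={}
Step 3: reserve R2 A 2 -> on_hand[A=21 B=53 C=22] avail[A=19 B=53 C=22] open={R2}
Step 4: reserve R3 A 3 -> on_hand[A=21 B=53 C=22] avail[A=16 B=53 C=22] open={R2,R3}
Step 5: reserve R4 A 2 -> on_hand[A=21 B=53 C=22] avail[A=14 B=53 C=22] open={R2,R3,R4}
Step 6: cancel R4 -> on_hand[A=21 B=53 C=22] avail[A=16 B=53 C=22] open={R2,R3}
Step 7: cancel R3 -> on_hand[A=21 B=53 C=22] avail[A=19 B=53 C=22] open={R2}
Step 8: reserve R5 B 7 -> on_hand[A=21 B=53 C=22] avail[A=19 B=46 C=22] open={R2,R5}
Step 9: reserve R6 B 1 -> on_hand[A=21 B=53 C=22] avail[A=19 B=45 C=22] open={R2,R5,R6}
Step 10: reserve R7 A 3 -> on_hand[A=21 B=53 C=22] avail[A=16 B=45 C=22] open={R2,R5,R6,R7}
Step 11: reserve R8 B 7 -> on_hand[A=21 B=53 C=22] avail[A=16 B=38 C=22] open={R2,R5,R6,R7,R8}
Step 12: commit R8 -> on_hand[A=21 B=46 C=22] avail[A=16 B=38 C=22] open={R2,R5,R6,R7}
Open reservations: ['R2', 'R5', 'R6', 'R7'] -> 4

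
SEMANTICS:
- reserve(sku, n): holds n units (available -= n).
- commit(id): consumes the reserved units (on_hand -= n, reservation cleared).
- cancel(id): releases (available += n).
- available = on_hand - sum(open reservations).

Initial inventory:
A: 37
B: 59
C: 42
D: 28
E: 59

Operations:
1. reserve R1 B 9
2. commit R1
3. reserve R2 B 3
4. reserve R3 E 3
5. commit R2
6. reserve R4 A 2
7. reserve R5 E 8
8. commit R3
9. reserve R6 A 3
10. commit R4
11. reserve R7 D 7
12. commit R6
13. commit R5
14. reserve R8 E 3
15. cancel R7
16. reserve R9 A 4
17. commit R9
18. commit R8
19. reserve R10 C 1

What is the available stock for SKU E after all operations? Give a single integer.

Step 1: reserve R1 B 9 -> on_hand[A=37 B=59 C=42 D=28 E=59] avail[A=37 B=50 C=42 D=28 E=59] open={R1}
Step 2: commit R1 -> on_hand[A=37 B=50 C=42 D=28 E=59] avail[A=37 B=50 C=42 D=28 E=59] open={}
Step 3: reserve R2 B 3 -> on_hand[A=37 B=50 C=42 D=28 E=59] avail[A=37 B=47 C=42 D=28 E=59] open={R2}
Step 4: reserve R3 E 3 -> on_hand[A=37 B=50 C=42 D=28 E=59] avail[A=37 B=47 C=42 D=28 E=56] open={R2,R3}
Step 5: commit R2 -> on_hand[A=37 B=47 C=42 D=28 E=59] avail[A=37 B=47 C=42 D=28 E=56] open={R3}
Step 6: reserve R4 A 2 -> on_hand[A=37 B=47 C=42 D=28 E=59] avail[A=35 B=47 C=42 D=28 E=56] open={R3,R4}
Step 7: reserve R5 E 8 -> on_hand[A=37 B=47 C=42 D=28 E=59] avail[A=35 B=47 C=42 D=28 E=48] open={R3,R4,R5}
Step 8: commit R3 -> on_hand[A=37 B=47 C=42 D=28 E=56] avail[A=35 B=47 C=42 D=28 E=48] open={R4,R5}
Step 9: reserve R6 A 3 -> on_hand[A=37 B=47 C=42 D=28 E=56] avail[A=32 B=47 C=42 D=28 E=48] open={R4,R5,R6}
Step 10: commit R4 -> on_hand[A=35 B=47 C=42 D=28 E=56] avail[A=32 B=47 C=42 D=28 E=48] open={R5,R6}
Step 11: reserve R7 D 7 -> on_hand[A=35 B=47 C=42 D=28 E=56] avail[A=32 B=47 C=42 D=21 E=48] open={R5,R6,R7}
Step 12: commit R6 -> on_hand[A=32 B=47 C=42 D=28 E=56] avail[A=32 B=47 C=42 D=21 E=48] open={R5,R7}
Step 13: commit R5 -> on_hand[A=32 B=47 C=42 D=28 E=48] avail[A=32 B=47 C=42 D=21 E=48] open={R7}
Step 14: reserve R8 E 3 -> on_hand[A=32 B=47 C=42 D=28 E=48] avail[A=32 B=47 C=42 D=21 E=45] open={R7,R8}
Step 15: cancel R7 -> on_hand[A=32 B=47 C=42 D=28 E=48] avail[A=32 B=47 C=42 D=28 E=45] open={R8}
Step 16: reserve R9 A 4 -> on_hand[A=32 B=47 C=42 D=28 E=48] avail[A=28 B=47 C=42 D=28 E=45] open={R8,R9}
Step 17: commit R9 -> on_hand[A=28 B=47 C=42 D=28 E=48] avail[A=28 B=47 C=42 D=28 E=45] open={R8}
Step 18: commit R8 -> on_hand[A=28 B=47 C=42 D=28 E=45] avail[A=28 B=47 C=42 D=28 E=45] open={}
Step 19: reserve R10 C 1 -> on_hand[A=28 B=47 C=42 D=28 E=45] avail[A=28 B=47 C=41 D=28 E=45] open={R10}
Final available[E] = 45

Answer: 45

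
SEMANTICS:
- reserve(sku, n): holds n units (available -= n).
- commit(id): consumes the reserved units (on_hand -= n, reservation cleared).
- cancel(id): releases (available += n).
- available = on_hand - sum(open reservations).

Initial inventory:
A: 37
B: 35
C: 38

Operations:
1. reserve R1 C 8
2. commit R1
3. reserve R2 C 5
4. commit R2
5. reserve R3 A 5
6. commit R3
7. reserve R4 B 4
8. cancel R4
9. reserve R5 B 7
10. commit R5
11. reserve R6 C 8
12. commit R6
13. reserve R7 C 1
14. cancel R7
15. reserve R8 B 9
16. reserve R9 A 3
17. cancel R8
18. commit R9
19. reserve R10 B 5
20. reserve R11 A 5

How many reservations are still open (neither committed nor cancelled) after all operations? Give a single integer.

Step 1: reserve R1 C 8 -> on_hand[A=37 B=35 C=38] avail[A=37 B=35 C=30] open={R1}
Step 2: commit R1 -> on_hand[A=37 B=35 C=30] avail[A=37 B=35 C=30] open={}
Step 3: reserve R2 C 5 -> on_hand[A=37 B=35 C=30] avail[A=37 B=35 C=25] open={R2}
Step 4: commit R2 -> on_hand[A=37 B=35 C=25] avail[A=37 B=35 C=25] open={}
Step 5: reserve R3 A 5 -> on_hand[A=37 B=35 C=25] avail[A=32 B=35 C=25] open={R3}
Step 6: commit R3 -> on_hand[A=32 B=35 C=25] avail[A=32 B=35 C=25] open={}
Step 7: reserve R4 B 4 -> on_hand[A=32 B=35 C=25] avail[A=32 B=31 C=25] open={R4}
Step 8: cancel R4 -> on_hand[A=32 B=35 C=25] avail[A=32 B=35 C=25] open={}
Step 9: reserve R5 B 7 -> on_hand[A=32 B=35 C=25] avail[A=32 B=28 C=25] open={R5}
Step 10: commit R5 -> on_hand[A=32 B=28 C=25] avail[A=32 B=28 C=25] open={}
Step 11: reserve R6 C 8 -> on_hand[A=32 B=28 C=25] avail[A=32 B=28 C=17] open={R6}
Step 12: commit R6 -> on_hand[A=32 B=28 C=17] avail[A=32 B=28 C=17] open={}
Step 13: reserve R7 C 1 -> on_hand[A=32 B=28 C=17] avail[A=32 B=28 C=16] open={R7}
Step 14: cancel R7 -> on_hand[A=32 B=28 C=17] avail[A=32 B=28 C=17] open={}
Step 15: reserve R8 B 9 -> on_hand[A=32 B=28 C=17] avail[A=32 B=19 C=17] open={R8}
Step 16: reserve R9 A 3 -> on_hand[A=32 B=28 C=17] avail[A=29 B=19 C=17] open={R8,R9}
Step 17: cancel R8 -> on_hand[A=32 B=28 C=17] avail[A=29 B=28 C=17] open={R9}
Step 18: commit R9 -> on_hand[A=29 B=28 C=17] avail[A=29 B=28 C=17] open={}
Step 19: reserve R10 B 5 -> on_hand[A=29 B=28 C=17] avail[A=29 B=23 C=17] open={R10}
Step 20: reserve R11 A 5 -> on_hand[A=29 B=28 C=17] avail[A=24 B=23 C=17] open={R10,R11}
Open reservations: ['R10', 'R11'] -> 2

Answer: 2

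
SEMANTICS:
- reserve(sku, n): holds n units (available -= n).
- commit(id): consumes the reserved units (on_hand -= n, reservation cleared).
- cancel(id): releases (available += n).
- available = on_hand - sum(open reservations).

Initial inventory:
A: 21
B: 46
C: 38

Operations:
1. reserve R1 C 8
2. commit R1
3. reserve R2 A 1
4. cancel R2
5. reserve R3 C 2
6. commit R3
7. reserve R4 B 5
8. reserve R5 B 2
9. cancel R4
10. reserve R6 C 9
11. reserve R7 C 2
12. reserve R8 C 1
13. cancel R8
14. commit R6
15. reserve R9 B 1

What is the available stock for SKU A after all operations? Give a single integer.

Step 1: reserve R1 C 8 -> on_hand[A=21 B=46 C=38] avail[A=21 B=46 C=30] open={R1}
Step 2: commit R1 -> on_hand[A=21 B=46 C=30] avail[A=21 B=46 C=30] open={}
Step 3: reserve R2 A 1 -> on_hand[A=21 B=46 C=30] avail[A=20 B=46 C=30] open={R2}
Step 4: cancel R2 -> on_hand[A=21 B=46 C=30] avail[A=21 B=46 C=30] open={}
Step 5: reserve R3 C 2 -> on_hand[A=21 B=46 C=30] avail[A=21 B=46 C=28] open={R3}
Step 6: commit R3 -> on_hand[A=21 B=46 C=28] avail[A=21 B=46 C=28] open={}
Step 7: reserve R4 B 5 -> on_hand[A=21 B=46 C=28] avail[A=21 B=41 C=28] open={R4}
Step 8: reserve R5 B 2 -> on_hand[A=21 B=46 C=28] avail[A=21 B=39 C=28] open={R4,R5}
Step 9: cancel R4 -> on_hand[A=21 B=46 C=28] avail[A=21 B=44 C=28] open={R5}
Step 10: reserve R6 C 9 -> on_hand[A=21 B=46 C=28] avail[A=21 B=44 C=19] open={R5,R6}
Step 11: reserve R7 C 2 -> on_hand[A=21 B=46 C=28] avail[A=21 B=44 C=17] open={R5,R6,R7}
Step 12: reserve R8 C 1 -> on_hand[A=21 B=46 C=28] avail[A=21 B=44 C=16] open={R5,R6,R7,R8}
Step 13: cancel R8 -> on_hand[A=21 B=46 C=28] avail[A=21 B=44 C=17] open={R5,R6,R7}
Step 14: commit R6 -> on_hand[A=21 B=46 C=19] avail[A=21 B=44 C=17] open={R5,R7}
Step 15: reserve R9 B 1 -> on_hand[A=21 B=46 C=19] avail[A=21 B=43 C=17] open={R5,R7,R9}
Final available[A] = 21

Answer: 21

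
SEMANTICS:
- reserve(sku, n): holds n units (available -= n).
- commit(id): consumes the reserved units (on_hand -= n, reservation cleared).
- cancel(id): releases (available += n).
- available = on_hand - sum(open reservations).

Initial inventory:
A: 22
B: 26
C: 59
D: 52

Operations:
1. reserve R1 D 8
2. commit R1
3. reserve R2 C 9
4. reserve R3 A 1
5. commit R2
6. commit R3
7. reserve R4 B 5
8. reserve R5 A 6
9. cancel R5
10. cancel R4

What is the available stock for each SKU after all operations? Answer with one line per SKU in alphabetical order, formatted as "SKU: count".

Answer: A: 21
B: 26
C: 50
D: 44

Derivation:
Step 1: reserve R1 D 8 -> on_hand[A=22 B=26 C=59 D=52] avail[A=22 B=26 C=59 D=44] open={R1}
Step 2: commit R1 -> on_hand[A=22 B=26 C=59 D=44] avail[A=22 B=26 C=59 D=44] open={}
Step 3: reserve R2 C 9 -> on_hand[A=22 B=26 C=59 D=44] avail[A=22 B=26 C=50 D=44] open={R2}
Step 4: reserve R3 A 1 -> on_hand[A=22 B=26 C=59 D=44] avail[A=21 B=26 C=50 D=44] open={R2,R3}
Step 5: commit R2 -> on_hand[A=22 B=26 C=50 D=44] avail[A=21 B=26 C=50 D=44] open={R3}
Step 6: commit R3 -> on_hand[A=21 B=26 C=50 D=44] avail[A=21 B=26 C=50 D=44] open={}
Step 7: reserve R4 B 5 -> on_hand[A=21 B=26 C=50 D=44] avail[A=21 B=21 C=50 D=44] open={R4}
Step 8: reserve R5 A 6 -> on_hand[A=21 B=26 C=50 D=44] avail[A=15 B=21 C=50 D=44] open={R4,R5}
Step 9: cancel R5 -> on_hand[A=21 B=26 C=50 D=44] avail[A=21 B=21 C=50 D=44] open={R4}
Step 10: cancel R4 -> on_hand[A=21 B=26 C=50 D=44] avail[A=21 B=26 C=50 D=44] open={}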